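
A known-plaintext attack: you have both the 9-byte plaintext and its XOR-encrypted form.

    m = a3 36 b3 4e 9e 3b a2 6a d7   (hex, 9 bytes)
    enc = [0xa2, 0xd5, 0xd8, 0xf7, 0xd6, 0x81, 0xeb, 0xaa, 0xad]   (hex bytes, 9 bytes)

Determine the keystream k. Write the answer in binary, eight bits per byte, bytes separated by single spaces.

Since enc = m ⊕ k, XORing both sides with m gives k = m ⊕ enc.
10100011 xor 10100010 = 00000001
00110110 xor 11010101 = 11100011
10110011 xor 11011000 = 01101011
01001110 xor 11110111 = 10111001
10011110 xor 11010110 = 01001000
00111011 xor 10000001 = 10111010
10100010 xor 11101011 = 01001001
01101010 xor 10101010 = 11000000
11010111 xor 10101101 = 01111010

00000001 11100011 01101011 10111001 01001000 10111010 01001001 11000000 01111010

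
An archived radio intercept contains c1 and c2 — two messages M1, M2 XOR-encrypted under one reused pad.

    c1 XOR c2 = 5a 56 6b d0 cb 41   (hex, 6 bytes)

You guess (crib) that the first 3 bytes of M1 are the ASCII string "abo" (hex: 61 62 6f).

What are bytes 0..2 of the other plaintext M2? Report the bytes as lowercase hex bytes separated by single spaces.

Since c1 ⊕ c2 = M1 ⊕ M2, XORing with the guessed M1 bytes yields the corresponding M2 bytes: M2 = (c1 ⊕ c2) ⊕ M1.
5a xor 61 = 3b
56 xor 62 = 34
6b xor 6f = 04

3b 34 04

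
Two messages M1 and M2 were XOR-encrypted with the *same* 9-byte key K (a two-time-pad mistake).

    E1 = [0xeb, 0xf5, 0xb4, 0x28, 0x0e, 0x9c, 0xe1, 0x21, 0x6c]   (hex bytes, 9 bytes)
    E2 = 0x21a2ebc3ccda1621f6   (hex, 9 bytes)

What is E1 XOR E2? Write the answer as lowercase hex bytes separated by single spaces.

ca 57 5f eb c2 46 f7 00 9a

E1 ⊕ E2 = (M1 ⊕ K) ⊕ (M2 ⊕ K) = M1 ⊕ M2 — the shared key cancels under XOR.
eb xor 21 = ca
f5 xor a2 = 57
b4 xor eb = 5f
28 xor c3 = eb
0e xor cc = c2
9c xor da = 46
e1 xor 16 = f7
21 xor 21 = 00
6c xor f6 = 9a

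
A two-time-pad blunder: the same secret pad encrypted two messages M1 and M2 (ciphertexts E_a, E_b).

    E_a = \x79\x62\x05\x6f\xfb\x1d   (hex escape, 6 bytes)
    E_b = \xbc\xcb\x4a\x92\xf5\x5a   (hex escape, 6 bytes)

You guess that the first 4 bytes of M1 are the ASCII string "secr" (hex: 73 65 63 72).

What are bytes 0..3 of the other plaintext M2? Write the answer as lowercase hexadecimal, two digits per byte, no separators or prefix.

b6cc2c8f

First, E_a ⊕ E_b = (M1 ⊕ K) ⊕ (M2 ⊕ K) = M1 ⊕ M2, so the key drops out. Then M2 = (M1 ⊕ M2) ⊕ M1 over the first 4 bytes.
byte 0: (79 ^ bc) ^ 73 = c5 ^ 73 = b6
byte 1: (62 ^ cb) ^ 65 = a9 ^ 65 = cc
byte 2: (05 ^ 4a) ^ 63 = 4f ^ 63 = 2c
byte 3: (6f ^ 92) ^ 72 = fd ^ 72 = 8f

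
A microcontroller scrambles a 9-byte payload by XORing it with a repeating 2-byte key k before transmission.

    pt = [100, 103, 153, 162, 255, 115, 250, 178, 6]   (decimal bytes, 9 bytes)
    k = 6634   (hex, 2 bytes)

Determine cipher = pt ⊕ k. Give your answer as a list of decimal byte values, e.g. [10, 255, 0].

The 2-byte key repeats, so the effective keystream is 66 34 66 34 66 34 66 34 66.
byte 0: 64 XOR 66 = 02
byte 1: 67 XOR 34 = 53
byte 2: 99 XOR 66 = ff
byte 3: a2 XOR 34 = 96
byte 4: ff XOR 66 = 99
byte 5: 73 XOR 34 = 47
byte 6: fa XOR 66 = 9c
byte 7: b2 XOR 34 = 86
byte 8: 06 XOR 66 = 60

[2, 83, 255, 150, 153, 71, 156, 134, 96]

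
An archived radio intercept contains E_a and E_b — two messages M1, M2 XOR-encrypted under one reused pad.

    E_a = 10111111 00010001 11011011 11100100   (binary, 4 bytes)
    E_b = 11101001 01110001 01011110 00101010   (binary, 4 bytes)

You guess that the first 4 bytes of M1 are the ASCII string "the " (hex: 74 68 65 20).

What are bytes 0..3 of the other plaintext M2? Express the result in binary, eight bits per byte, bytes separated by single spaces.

00100010 00001000 11100000 11101110

First, E_a ⊕ E_b = (M1 ⊕ K) ⊕ (M2 ⊕ K) = M1 ⊕ M2, so the key drops out. Then M2 = (M1 ⊕ M2) ⊕ M1 over the first 4 bytes.
byte 0: (bf XOR e9) XOR 74 = 56 XOR 74 = 22
byte 1: (11 XOR 71) XOR 68 = 60 XOR 68 = 08
byte 2: (db XOR 5e) XOR 65 = 85 XOR 65 = e0
byte 3: (e4 XOR 2a) XOR 20 = ce XOR 20 = ee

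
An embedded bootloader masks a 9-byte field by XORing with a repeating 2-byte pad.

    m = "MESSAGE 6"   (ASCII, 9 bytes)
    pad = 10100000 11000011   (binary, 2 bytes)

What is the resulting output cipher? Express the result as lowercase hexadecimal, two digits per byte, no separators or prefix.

The 2-byte key repeats, so the effective keystream is a0 c3 a0 c3 a0 c3 a0 c3 a0.
byte 0: 4d ^ a0 = ed
byte 1: 45 ^ c3 = 86
byte 2: 53 ^ a0 = f3
byte 3: 53 ^ c3 = 90
byte 4: 41 ^ a0 = e1
byte 5: 47 ^ c3 = 84
byte 6: 45 ^ a0 = e5
byte 7: 20 ^ c3 = e3
byte 8: 36 ^ a0 = 96

ed86f390e184e5e396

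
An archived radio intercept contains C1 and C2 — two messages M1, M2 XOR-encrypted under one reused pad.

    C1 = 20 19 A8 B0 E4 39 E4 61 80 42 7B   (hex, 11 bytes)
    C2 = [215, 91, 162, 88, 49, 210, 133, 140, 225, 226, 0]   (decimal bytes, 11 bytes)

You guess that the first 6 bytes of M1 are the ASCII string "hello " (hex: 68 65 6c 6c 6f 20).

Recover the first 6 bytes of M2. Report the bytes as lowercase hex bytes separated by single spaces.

First, C1 ⊕ C2 = (M1 ⊕ K) ⊕ (M2 ⊕ K) = M1 ⊕ M2, so the key drops out. Then M2 = (M1 ⊕ M2) ⊕ M1 over the first 6 bytes.
byte 0: (20 ^ d7) ^ 68 = f7 ^ 68 = 9f
byte 1: (19 ^ 5b) ^ 65 = 42 ^ 65 = 27
byte 2: (a8 ^ a2) ^ 6c = 0a ^ 6c = 66
byte 3: (b0 ^ 58) ^ 6c = e8 ^ 6c = 84
byte 4: (e4 ^ 31) ^ 6f = d5 ^ 6f = ba
byte 5: (39 ^ d2) ^ 20 = eb ^ 20 = cb

9f 27 66 84 ba cb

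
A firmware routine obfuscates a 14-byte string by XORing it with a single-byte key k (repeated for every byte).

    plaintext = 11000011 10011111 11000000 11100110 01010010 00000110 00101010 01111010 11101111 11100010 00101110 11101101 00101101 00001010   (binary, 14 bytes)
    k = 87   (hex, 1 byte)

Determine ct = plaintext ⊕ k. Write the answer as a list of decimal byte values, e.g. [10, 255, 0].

[68, 24, 71, 97, 213, 129, 173, 253, 104, 101, 169, 106, 170, 141]

The 1-byte key repeats, so the effective keystream is 87 87 87 87 87 87 87 87 87 87 87 87 87 87.
byte 0: 11000011 ^ 10000111 = 01000100
byte 1: 10011111 ^ 10000111 = 00011000
byte 2: 11000000 ^ 10000111 = 01000111
byte 3: 11100110 ^ 10000111 = 01100001
byte 4: 01010010 ^ 10000111 = 11010101
byte 5: 00000110 ^ 10000111 = 10000001
byte 6: 00101010 ^ 10000111 = 10101101
byte 7: 01111010 ^ 10000111 = 11111101
byte 8: 11101111 ^ 10000111 = 01101000
byte 9: 11100010 ^ 10000111 = 01100101
byte 10: 00101110 ^ 10000111 = 10101001
byte 11: 11101101 ^ 10000111 = 01101010
byte 12: 00101101 ^ 10000111 = 10101010
byte 13: 00001010 ^ 10000111 = 10001101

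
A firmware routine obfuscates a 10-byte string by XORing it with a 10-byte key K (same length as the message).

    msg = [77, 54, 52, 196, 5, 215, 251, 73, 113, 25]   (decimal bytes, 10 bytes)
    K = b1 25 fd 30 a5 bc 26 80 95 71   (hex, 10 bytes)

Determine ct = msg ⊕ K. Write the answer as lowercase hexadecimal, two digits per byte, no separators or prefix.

fc13c9f4a06bddc9e468

 77 XOR 177 = 252
 54 XOR  37 =  19
 52 XOR 253 = 201
196 XOR  48 = 244
  5 XOR 165 = 160
215 XOR 188 = 107
251 XOR  38 = 221
 73 XOR 128 = 201
113 XOR 149 = 228
 25 XOR 113 = 104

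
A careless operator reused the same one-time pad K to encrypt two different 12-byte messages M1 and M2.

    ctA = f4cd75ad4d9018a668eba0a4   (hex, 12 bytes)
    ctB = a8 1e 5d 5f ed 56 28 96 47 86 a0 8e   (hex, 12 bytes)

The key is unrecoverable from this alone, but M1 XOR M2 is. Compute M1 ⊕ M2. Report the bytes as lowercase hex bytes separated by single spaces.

ctA ⊕ ctB = (M1 ⊕ K) ⊕ (M2 ⊕ K) = M1 ⊕ M2 — the shared key cancels under XOR.
byte 0: 244 XOR 168 =  92
byte 1: 205 XOR  30 = 211
byte 2: 117 XOR  93 =  40
byte 3: 173 XOR  95 = 242
byte 4:  77 XOR 237 = 160
byte 5: 144 XOR  86 = 198
byte 6:  24 XOR  40 =  48
byte 7: 166 XOR 150 =  48
byte 8: 104 XOR  71 =  47
byte 9: 235 XOR 134 = 109
byte 10: 160 XOR 160 =   0
byte 11: 164 XOR 142 =  42

5c d3 28 f2 a0 c6 30 30 2f 6d 00 2a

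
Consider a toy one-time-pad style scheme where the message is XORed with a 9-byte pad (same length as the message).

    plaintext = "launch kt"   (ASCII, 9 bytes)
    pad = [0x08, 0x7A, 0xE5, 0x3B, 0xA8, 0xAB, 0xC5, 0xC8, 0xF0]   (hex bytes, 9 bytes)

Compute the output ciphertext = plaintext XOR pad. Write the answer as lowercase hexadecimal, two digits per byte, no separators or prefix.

641b9055cbc3e5a384

XOR is its own inverse, so applying the key byte-wise gives the result directly.
byte 0: 6c XOR 08 = 64
byte 1: 61 XOR 7a = 1b
byte 2: 75 XOR e5 = 90
byte 3: 6e XOR 3b = 55
byte 4: 63 XOR a8 = cb
byte 5: 68 XOR ab = c3
byte 6: 20 XOR c5 = e5
byte 7: 6b XOR c8 = a3
byte 8: 74 XOR f0 = 84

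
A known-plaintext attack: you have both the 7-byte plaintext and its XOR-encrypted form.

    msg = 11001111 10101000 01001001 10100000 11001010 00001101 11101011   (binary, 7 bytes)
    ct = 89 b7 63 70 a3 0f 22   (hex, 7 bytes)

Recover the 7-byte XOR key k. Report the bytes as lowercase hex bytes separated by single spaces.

46 1f 2a d0 69 02 c9

Since ct = msg ⊕ k, XORing both sides with msg gives k = msg ⊕ ct.
cf ^ 89 = 46
a8 ^ b7 = 1f
49 ^ 63 = 2a
a0 ^ 70 = d0
ca ^ a3 = 69
0d ^ 0f = 02
eb ^ 22 = c9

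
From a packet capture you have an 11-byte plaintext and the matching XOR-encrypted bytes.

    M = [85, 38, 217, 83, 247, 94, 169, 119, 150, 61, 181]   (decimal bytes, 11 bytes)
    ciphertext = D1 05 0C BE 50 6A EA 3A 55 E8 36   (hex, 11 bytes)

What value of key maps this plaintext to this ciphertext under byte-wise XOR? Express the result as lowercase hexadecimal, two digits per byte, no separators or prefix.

Since ciphertext = M ⊕ key, XORing both sides with M gives key = M ⊕ ciphertext.
 85 ⊕ 209 = 132
 38 ⊕   5 =  35
217 ⊕  12 = 213
 83 ⊕ 190 = 237
247 ⊕  80 = 167
 94 ⊕ 106 =  52
169 ⊕ 234 =  67
119 ⊕  58 =  77
150 ⊕  85 = 195
 61 ⊕ 232 = 213
181 ⊕  54 = 131

8423d5eda734434dc3d583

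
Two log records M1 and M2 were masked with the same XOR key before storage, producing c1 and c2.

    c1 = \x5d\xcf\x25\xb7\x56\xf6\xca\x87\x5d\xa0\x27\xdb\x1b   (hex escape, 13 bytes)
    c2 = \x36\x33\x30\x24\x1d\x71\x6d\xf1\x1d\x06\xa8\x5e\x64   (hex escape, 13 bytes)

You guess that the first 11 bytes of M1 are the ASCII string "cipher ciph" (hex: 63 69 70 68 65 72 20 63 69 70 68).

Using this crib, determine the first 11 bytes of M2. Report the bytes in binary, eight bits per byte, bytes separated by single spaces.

00001000 10010101 01100101 11111011 00101110 11110101 10000111 00010101 00101001 11010110 11100111

First, c1 ⊕ c2 = (M1 ⊕ K) ⊕ (M2 ⊕ K) = M1 ⊕ M2, so the key drops out. Then M2 = (M1 ⊕ M2) ⊕ M1 over the first 11 bytes.
byte 0: (5d ^ 36) ^ 63 = 6b ^ 63 = 08
byte 1: (cf ^ 33) ^ 69 = fc ^ 69 = 95
byte 2: (25 ^ 30) ^ 70 = 15 ^ 70 = 65
byte 3: (b7 ^ 24) ^ 68 = 93 ^ 68 = fb
byte 4: (56 ^ 1d) ^ 65 = 4b ^ 65 = 2e
byte 5: (f6 ^ 71) ^ 72 = 87 ^ 72 = f5
byte 6: (ca ^ 6d) ^ 20 = a7 ^ 20 = 87
byte 7: (87 ^ f1) ^ 63 = 76 ^ 63 = 15
byte 8: (5d ^ 1d) ^ 69 = 40 ^ 69 = 29
byte 9: (a0 ^ 06) ^ 70 = a6 ^ 70 = d6
byte 10: (27 ^ a8) ^ 68 = 8f ^ 68 = e7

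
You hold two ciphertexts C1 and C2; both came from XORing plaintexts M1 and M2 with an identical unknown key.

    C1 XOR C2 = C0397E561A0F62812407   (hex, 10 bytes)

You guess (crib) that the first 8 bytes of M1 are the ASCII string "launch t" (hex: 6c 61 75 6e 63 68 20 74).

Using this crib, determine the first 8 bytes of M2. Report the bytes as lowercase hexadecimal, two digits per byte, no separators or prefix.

ac580b38796742f5

Since C1 ⊕ C2 = M1 ⊕ M2, XORing with the guessed M1 bytes yields the corresponding M2 bytes: M2 = (C1 ⊕ C2) ⊕ M1.
192 ⊕ 108 = 172
 57 ⊕  97 =  88
126 ⊕ 117 =  11
 86 ⊕ 110 =  56
 26 ⊕  99 = 121
 15 ⊕ 104 = 103
 98 ⊕  32 =  66
129 ⊕ 116 = 245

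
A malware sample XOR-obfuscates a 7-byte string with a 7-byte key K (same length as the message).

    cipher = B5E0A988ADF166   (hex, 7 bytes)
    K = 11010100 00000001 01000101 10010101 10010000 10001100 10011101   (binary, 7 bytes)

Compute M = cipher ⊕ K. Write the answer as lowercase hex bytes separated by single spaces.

XOR is its own inverse, so applying the key byte-wise gives the result directly.
181 ⊕ 212 =  97
224 ⊕   1 = 225
169 ⊕  69 = 236
136 ⊕ 149 =  29
173 ⊕ 144 =  61
241 ⊕ 140 = 125
102 ⊕ 157 = 251

61 e1 ec 1d 3d 7d fb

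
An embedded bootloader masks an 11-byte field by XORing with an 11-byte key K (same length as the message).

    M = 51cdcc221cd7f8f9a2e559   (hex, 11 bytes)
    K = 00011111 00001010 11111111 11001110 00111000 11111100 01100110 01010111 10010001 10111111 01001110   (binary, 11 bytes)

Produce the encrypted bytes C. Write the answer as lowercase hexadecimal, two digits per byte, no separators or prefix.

01010001 XOR 00011111 = 01001110
11001101 XOR 00001010 = 11000111
11001100 XOR 11111111 = 00110011
00100010 XOR 11001110 = 11101100
00011100 XOR 00111000 = 00100100
11010111 XOR 11111100 = 00101011
11111000 XOR 01100110 = 10011110
11111001 XOR 01010111 = 10101110
10100010 XOR 10010001 = 00110011
11100101 XOR 10111111 = 01011010
01011001 XOR 01001110 = 00010111

4ec733ec242b9eae335a17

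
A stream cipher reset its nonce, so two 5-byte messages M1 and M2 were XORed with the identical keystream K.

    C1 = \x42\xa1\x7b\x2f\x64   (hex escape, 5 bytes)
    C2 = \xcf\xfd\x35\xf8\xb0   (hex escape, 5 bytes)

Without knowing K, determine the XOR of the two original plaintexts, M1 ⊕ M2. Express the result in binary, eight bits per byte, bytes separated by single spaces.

C1 ⊕ C2 = (M1 ⊕ K) ⊕ (M2 ⊕ K) = M1 ⊕ M2 — the shared key cancels under XOR.
 66 ^ 207 = 141
161 ^ 253 =  92
123 ^  53 =  78
 47 ^ 248 = 215
100 ^ 176 = 212

10001101 01011100 01001110 11010111 11010100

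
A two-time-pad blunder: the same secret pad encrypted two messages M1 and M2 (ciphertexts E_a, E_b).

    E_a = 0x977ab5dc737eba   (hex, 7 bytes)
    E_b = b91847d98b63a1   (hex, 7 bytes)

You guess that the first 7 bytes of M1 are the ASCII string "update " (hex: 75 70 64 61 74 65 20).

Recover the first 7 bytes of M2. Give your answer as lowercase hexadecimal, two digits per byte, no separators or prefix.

5b1296648c783b

First, E_a ⊕ E_b = (M1 ⊕ K) ⊕ (M2 ⊕ K) = M1 ⊕ M2, so the key drops out. Then M2 = (M1 ⊕ M2) ⊕ M1 over the first 7 bytes.
byte 0: (97 xor b9) xor 75 = 2e xor 75 = 5b
byte 1: (7a xor 18) xor 70 = 62 xor 70 = 12
byte 2: (b5 xor 47) xor 64 = f2 xor 64 = 96
byte 3: (dc xor d9) xor 61 = 05 xor 61 = 64
byte 4: (73 xor 8b) xor 74 = f8 xor 74 = 8c
byte 5: (7e xor 63) xor 65 = 1d xor 65 = 78
byte 6: (ba xor a1) xor 20 = 1b xor 20 = 3b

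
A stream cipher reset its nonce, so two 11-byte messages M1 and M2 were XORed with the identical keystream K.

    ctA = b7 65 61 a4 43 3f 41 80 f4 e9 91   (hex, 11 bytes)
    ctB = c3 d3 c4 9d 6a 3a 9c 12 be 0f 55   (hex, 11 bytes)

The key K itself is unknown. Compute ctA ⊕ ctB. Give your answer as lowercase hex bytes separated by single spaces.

ctA ⊕ ctB = (M1 ⊕ K) ⊕ (M2 ⊕ K) = M1 ⊕ M2 — the shared key cancels under XOR.
byte 0: b7 ^ c3 = 74
byte 1: 65 ^ d3 = b6
byte 2: 61 ^ c4 = a5
byte 3: a4 ^ 9d = 39
byte 4: 43 ^ 6a = 29
byte 5: 3f ^ 3a = 05
byte 6: 41 ^ 9c = dd
byte 7: 80 ^ 12 = 92
byte 8: f4 ^ be = 4a
byte 9: e9 ^ 0f = e6
byte 10: 91 ^ 55 = c4

74 b6 a5 39 29 05 dd 92 4a e6 c4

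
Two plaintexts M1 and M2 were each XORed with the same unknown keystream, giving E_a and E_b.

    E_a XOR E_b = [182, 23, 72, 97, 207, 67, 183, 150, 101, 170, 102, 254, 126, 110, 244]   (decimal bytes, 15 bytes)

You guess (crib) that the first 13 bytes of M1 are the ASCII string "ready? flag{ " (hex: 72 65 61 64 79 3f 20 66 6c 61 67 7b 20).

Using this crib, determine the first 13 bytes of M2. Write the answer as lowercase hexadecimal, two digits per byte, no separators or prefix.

c4722905b67c97f009cb01855e

Since E_a ⊕ E_b = M1 ⊕ M2, XORing with the guessed M1 bytes yields the corresponding M2 bytes: M2 = (E_a ⊕ E_b) ⊕ M1.
182 ^ 114 = 196
 23 ^ 101 = 114
 72 ^  97 =  41
 97 ^ 100 =   5
207 ^ 121 = 182
 67 ^  63 = 124
183 ^  32 = 151
150 ^ 102 = 240
101 ^ 108 =   9
170 ^  97 = 203
102 ^ 103 =   1
254 ^ 123 = 133
126 ^  32 =  94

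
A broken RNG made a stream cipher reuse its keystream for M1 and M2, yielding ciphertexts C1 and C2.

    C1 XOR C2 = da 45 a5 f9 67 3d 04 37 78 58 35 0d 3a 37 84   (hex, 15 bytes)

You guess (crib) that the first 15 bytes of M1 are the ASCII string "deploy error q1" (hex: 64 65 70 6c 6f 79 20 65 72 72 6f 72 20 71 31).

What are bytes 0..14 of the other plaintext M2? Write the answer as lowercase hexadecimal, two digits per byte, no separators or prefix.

be20d595084424520a2a5a7f1a46b5

Since C1 ⊕ C2 = M1 ⊕ M2, XORing with the guessed M1 bytes yields the corresponding M2 bytes: M2 = (C1 ⊕ C2) ⊕ M1.
da ^ 64 = be
45 ^ 65 = 20
a5 ^ 70 = d5
f9 ^ 6c = 95
67 ^ 6f = 08
3d ^ 79 = 44
04 ^ 20 = 24
37 ^ 65 = 52
78 ^ 72 = 0a
58 ^ 72 = 2a
35 ^ 6f = 5a
0d ^ 72 = 7f
3a ^ 20 = 1a
37 ^ 71 = 46
84 ^ 31 = b5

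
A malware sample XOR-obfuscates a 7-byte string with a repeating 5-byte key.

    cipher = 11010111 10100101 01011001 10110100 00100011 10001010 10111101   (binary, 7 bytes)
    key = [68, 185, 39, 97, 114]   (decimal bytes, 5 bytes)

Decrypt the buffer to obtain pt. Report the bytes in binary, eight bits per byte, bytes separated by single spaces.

The 5-byte key repeats, so the effective keystream is 44 b9 27 61 72 44 b9.
byte 0: d7 XOR 44 = 93
byte 1: a5 XOR b9 = 1c
byte 2: 59 XOR 27 = 7e
byte 3: b4 XOR 61 = d5
byte 4: 23 XOR 72 = 51
byte 5: 8a XOR 44 = ce
byte 6: bd XOR b9 = 04

10010011 00011100 01111110 11010101 01010001 11001110 00000100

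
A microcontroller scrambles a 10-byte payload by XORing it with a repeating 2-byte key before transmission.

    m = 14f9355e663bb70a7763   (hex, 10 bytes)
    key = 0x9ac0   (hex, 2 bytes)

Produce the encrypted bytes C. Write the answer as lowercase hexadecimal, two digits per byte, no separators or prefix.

The 2-byte key repeats, so the effective keystream is 9a c0 9a c0 9a c0 9a c0 9a c0.
byte 0: 14 ^ 9a = 8e
byte 1: f9 ^ c0 = 39
byte 2: 35 ^ 9a = af
byte 3: 5e ^ c0 = 9e
byte 4: 66 ^ 9a = fc
byte 5: 3b ^ c0 = fb
byte 6: b7 ^ 9a = 2d
byte 7: 0a ^ c0 = ca
byte 8: 77 ^ 9a = ed
byte 9: 63 ^ c0 = a3

8e39af9efcfb2dcaeda3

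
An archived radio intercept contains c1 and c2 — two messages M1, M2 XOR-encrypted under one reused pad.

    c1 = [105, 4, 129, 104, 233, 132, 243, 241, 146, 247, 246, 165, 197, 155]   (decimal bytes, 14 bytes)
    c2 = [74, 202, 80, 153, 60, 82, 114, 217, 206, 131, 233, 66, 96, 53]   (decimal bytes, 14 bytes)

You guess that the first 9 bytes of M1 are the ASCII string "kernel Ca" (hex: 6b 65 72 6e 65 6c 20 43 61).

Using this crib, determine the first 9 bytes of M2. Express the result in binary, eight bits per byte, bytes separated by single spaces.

First, c1 ⊕ c2 = (M1 ⊕ K) ⊕ (M2 ⊕ K) = M1 ⊕ M2, so the key drops out. Then M2 = (M1 ⊕ M2) ⊕ M1 over the first 9 bytes.
byte 0: (69 XOR 4a) XOR 6b = 23 XOR 6b = 48
byte 1: (04 XOR ca) XOR 65 = ce XOR 65 = ab
byte 2: (81 XOR 50) XOR 72 = d1 XOR 72 = a3
byte 3: (68 XOR 99) XOR 6e = f1 XOR 6e = 9f
byte 4: (e9 XOR 3c) XOR 65 = d5 XOR 65 = b0
byte 5: (84 XOR 52) XOR 6c = d6 XOR 6c = ba
byte 6: (f3 XOR 72) XOR 20 = 81 XOR 20 = a1
byte 7: (f1 XOR d9) XOR 43 = 28 XOR 43 = 6b
byte 8: (92 XOR ce) XOR 61 = 5c XOR 61 = 3d

01001000 10101011 10100011 10011111 10110000 10111010 10100001 01101011 00111101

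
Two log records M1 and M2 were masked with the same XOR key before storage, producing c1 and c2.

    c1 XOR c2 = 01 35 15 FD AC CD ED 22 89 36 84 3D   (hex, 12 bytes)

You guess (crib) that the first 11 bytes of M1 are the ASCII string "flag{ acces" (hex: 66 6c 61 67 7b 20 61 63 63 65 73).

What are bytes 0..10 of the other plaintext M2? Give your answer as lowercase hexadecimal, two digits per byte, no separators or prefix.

Since c1 ⊕ c2 = M1 ⊕ M2, XORing with the guessed M1 bytes yields the corresponding M2 bytes: M2 = (c1 ⊕ c2) ⊕ M1.
01 ⊕ 66 = 67
35 ⊕ 6c = 59
15 ⊕ 61 = 74
fd ⊕ 67 = 9a
ac ⊕ 7b = d7
cd ⊕ 20 = ed
ed ⊕ 61 = 8c
22 ⊕ 63 = 41
89 ⊕ 63 = ea
36 ⊕ 65 = 53
84 ⊕ 73 = f7

6759749ad7ed8c41ea53f7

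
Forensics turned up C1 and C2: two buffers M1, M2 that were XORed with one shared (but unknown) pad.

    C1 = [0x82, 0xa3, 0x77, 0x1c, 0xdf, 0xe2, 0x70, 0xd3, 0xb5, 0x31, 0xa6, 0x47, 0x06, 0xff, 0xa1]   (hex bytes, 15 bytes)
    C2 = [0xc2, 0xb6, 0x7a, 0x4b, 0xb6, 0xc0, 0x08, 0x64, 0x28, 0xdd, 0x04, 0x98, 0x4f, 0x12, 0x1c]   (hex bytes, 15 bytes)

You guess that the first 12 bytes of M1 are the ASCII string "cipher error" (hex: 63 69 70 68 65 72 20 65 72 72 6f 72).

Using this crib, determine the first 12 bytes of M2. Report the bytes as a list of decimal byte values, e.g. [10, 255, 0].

First, C1 ⊕ C2 = (M1 ⊕ K) ⊕ (M2 ⊕ K) = M1 ⊕ M2, so the key drops out. Then M2 = (M1 ⊕ M2) ⊕ M1 over the first 12 bytes.
byte 0: (82 ^ c2) ^ 63 = 40 ^ 63 = 23
byte 1: (a3 ^ b6) ^ 69 = 15 ^ 69 = 7c
byte 2: (77 ^ 7a) ^ 70 = 0d ^ 70 = 7d
byte 3: (1c ^ 4b) ^ 68 = 57 ^ 68 = 3f
byte 4: (df ^ b6) ^ 65 = 69 ^ 65 = 0c
byte 5: (e2 ^ c0) ^ 72 = 22 ^ 72 = 50
byte 6: (70 ^ 08) ^ 20 = 78 ^ 20 = 58
byte 7: (d3 ^ 64) ^ 65 = b7 ^ 65 = d2
byte 8: (b5 ^ 28) ^ 72 = 9d ^ 72 = ef
byte 9: (31 ^ dd) ^ 72 = ec ^ 72 = 9e
byte 10: (a6 ^ 04) ^ 6f = a2 ^ 6f = cd
byte 11: (47 ^ 98) ^ 72 = df ^ 72 = ad

[35, 124, 125, 63, 12, 80, 88, 210, 239, 158, 205, 173]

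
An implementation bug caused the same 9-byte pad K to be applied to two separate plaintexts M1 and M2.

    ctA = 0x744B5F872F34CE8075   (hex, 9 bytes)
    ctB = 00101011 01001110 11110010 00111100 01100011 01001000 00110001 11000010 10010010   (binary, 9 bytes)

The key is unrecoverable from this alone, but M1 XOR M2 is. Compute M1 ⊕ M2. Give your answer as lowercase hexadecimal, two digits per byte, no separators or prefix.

5f05adbb4c7cff42e7

ctA ⊕ ctB = (M1 ⊕ K) ⊕ (M2 ⊕ K) = M1 ⊕ M2 — the shared key cancels under XOR.
byte 0: 01110100 ^ 00101011 = 01011111
byte 1: 01001011 ^ 01001110 = 00000101
byte 2: 01011111 ^ 11110010 = 10101101
byte 3: 10000111 ^ 00111100 = 10111011
byte 4: 00101111 ^ 01100011 = 01001100
byte 5: 00110100 ^ 01001000 = 01111100
byte 6: 11001110 ^ 00110001 = 11111111
byte 7: 10000000 ^ 11000010 = 01000010
byte 8: 01110101 ^ 10010010 = 11100111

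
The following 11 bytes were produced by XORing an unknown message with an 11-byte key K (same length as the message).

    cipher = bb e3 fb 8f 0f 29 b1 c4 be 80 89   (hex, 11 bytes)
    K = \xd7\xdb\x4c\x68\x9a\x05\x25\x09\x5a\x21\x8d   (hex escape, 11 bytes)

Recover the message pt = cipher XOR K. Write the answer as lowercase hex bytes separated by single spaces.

XOR is its own inverse, so applying the key byte-wise gives the result directly.
187 xor 215 = 108
227 xor 219 =  56
251 xor  76 = 183
143 xor 104 = 231
 15 xor 154 = 149
 41 xor   5 =  44
177 xor  37 = 148
196 xor   9 = 205
190 xor  90 = 228
128 xor  33 = 161
137 xor 141 =   4

6c 38 b7 e7 95 2c 94 cd e4 a1 04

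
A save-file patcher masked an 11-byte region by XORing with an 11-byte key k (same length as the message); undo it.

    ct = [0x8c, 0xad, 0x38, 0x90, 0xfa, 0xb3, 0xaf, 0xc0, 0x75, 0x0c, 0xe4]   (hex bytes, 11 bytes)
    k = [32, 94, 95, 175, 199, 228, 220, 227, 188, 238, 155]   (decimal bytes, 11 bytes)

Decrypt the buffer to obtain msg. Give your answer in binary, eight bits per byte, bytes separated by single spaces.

10101100 11110011 01100111 00111111 00111101 01010111 01110011 00100011 11001001 11100010 01111111

byte 0: 8c ⊕ 20 = ac
byte 1: ad ⊕ 5e = f3
byte 2: 38 ⊕ 5f = 67
byte 3: 90 ⊕ af = 3f
byte 4: fa ⊕ c7 = 3d
byte 5: b3 ⊕ e4 = 57
byte 6: af ⊕ dc = 73
byte 7: c0 ⊕ e3 = 23
byte 8: 75 ⊕ bc = c9
byte 9: 0c ⊕ ee = e2
byte 10: e4 ⊕ 9b = 7f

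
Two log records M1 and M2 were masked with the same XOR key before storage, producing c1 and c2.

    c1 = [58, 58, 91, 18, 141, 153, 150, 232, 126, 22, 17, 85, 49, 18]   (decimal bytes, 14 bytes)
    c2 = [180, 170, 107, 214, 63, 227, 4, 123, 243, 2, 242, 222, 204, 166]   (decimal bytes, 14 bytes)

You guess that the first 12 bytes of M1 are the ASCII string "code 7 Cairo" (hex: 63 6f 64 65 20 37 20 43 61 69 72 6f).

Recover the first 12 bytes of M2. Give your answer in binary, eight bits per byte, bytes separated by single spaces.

First, c1 ⊕ c2 = (M1 ⊕ K) ⊕ (M2 ⊕ K) = M1 ⊕ M2, so the key drops out. Then M2 = (M1 ⊕ M2) ⊕ M1 over the first 12 bytes.
byte 0: (3a ⊕ b4) ⊕ 63 = 8e ⊕ 63 = ed
byte 1: (3a ⊕ aa) ⊕ 6f = 90 ⊕ 6f = ff
byte 2: (5b ⊕ 6b) ⊕ 64 = 30 ⊕ 64 = 54
byte 3: (12 ⊕ d6) ⊕ 65 = c4 ⊕ 65 = a1
byte 4: (8d ⊕ 3f) ⊕ 20 = b2 ⊕ 20 = 92
byte 5: (99 ⊕ e3) ⊕ 37 = 7a ⊕ 37 = 4d
byte 6: (96 ⊕ 04) ⊕ 20 = 92 ⊕ 20 = b2
byte 7: (e8 ⊕ 7b) ⊕ 43 = 93 ⊕ 43 = d0
byte 8: (7e ⊕ f3) ⊕ 61 = 8d ⊕ 61 = ec
byte 9: (16 ⊕ 02) ⊕ 69 = 14 ⊕ 69 = 7d
byte 10: (11 ⊕ f2) ⊕ 72 = e3 ⊕ 72 = 91
byte 11: (55 ⊕ de) ⊕ 6f = 8b ⊕ 6f = e4

11101101 11111111 01010100 10100001 10010010 01001101 10110010 11010000 11101100 01111101 10010001 11100100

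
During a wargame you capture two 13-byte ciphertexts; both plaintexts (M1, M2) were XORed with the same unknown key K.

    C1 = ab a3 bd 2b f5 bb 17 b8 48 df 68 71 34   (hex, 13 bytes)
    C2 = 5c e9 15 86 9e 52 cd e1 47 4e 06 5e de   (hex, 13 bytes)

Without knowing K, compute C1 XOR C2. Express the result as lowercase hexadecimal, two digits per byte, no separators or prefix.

C1 ⊕ C2 = (M1 ⊕ K) ⊕ (M2 ⊕ K) = M1 ⊕ M2 — the shared key cancels under XOR.
10101011 XOR 01011100 = 11110111
10100011 XOR 11101001 = 01001010
10111101 XOR 00010101 = 10101000
00101011 XOR 10000110 = 10101101
11110101 XOR 10011110 = 01101011
10111011 XOR 01010010 = 11101001
00010111 XOR 11001101 = 11011010
10111000 XOR 11100001 = 01011001
01001000 XOR 01000111 = 00001111
11011111 XOR 01001110 = 10010001
01101000 XOR 00000110 = 01101110
01110001 XOR 01011110 = 00101111
00110100 XOR 11011110 = 11101010

f74aa8ad6be9da590f916e2fea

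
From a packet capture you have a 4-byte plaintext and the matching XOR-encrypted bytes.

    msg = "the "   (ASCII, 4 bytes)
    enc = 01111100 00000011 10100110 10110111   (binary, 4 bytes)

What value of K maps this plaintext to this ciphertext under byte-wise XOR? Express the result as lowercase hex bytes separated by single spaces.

08 6b c3 97

Since enc = msg ⊕ K, XORing both sides with msg gives K = msg ⊕ enc.
74 XOR 7c = 08
68 XOR 03 = 6b
65 XOR a6 = c3
20 XOR b7 = 97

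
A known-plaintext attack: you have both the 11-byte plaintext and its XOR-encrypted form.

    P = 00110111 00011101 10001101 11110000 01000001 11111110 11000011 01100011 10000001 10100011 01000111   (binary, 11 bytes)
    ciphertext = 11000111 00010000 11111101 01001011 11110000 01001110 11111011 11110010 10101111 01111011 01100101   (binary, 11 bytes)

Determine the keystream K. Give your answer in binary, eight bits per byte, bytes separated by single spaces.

Since ciphertext = P ⊕ K, XORing both sides with P gives K = P ⊕ ciphertext.
byte 0: 37 xor c7 = f0
byte 1: 1d xor 10 = 0d
byte 2: 8d xor fd = 70
byte 3: f0 xor 4b = bb
byte 4: 41 xor f0 = b1
byte 5: fe xor 4e = b0
byte 6: c3 xor fb = 38
byte 7: 63 xor f2 = 91
byte 8: 81 xor af = 2e
byte 9: a3 xor 7b = d8
byte 10: 47 xor 65 = 22

11110000 00001101 01110000 10111011 10110001 10110000 00111000 10010001 00101110 11011000 00100010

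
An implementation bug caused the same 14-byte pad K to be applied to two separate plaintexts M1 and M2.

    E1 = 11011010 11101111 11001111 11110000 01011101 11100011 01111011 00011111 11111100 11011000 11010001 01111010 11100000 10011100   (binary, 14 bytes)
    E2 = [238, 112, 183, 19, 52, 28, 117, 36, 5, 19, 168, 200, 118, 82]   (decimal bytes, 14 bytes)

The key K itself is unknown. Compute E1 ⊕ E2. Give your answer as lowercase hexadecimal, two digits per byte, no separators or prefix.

E1 ⊕ E2 = (M1 ⊕ K) ⊕ (M2 ⊕ K) = M1 ⊕ M2 — the shared key cancels under XOR.
218 ⊕ 238 =  52
239 ⊕ 112 = 159
207 ⊕ 183 = 120
240 ⊕  19 = 227
 93 ⊕  52 = 105
227 ⊕  28 = 255
123 ⊕ 117 =  14
 31 ⊕  36 =  59
252 ⊕   5 = 249
216 ⊕  19 = 203
209 ⊕ 168 = 121
122 ⊕ 200 = 178
224 ⊕ 118 = 150
156 ⊕  82 = 206

349f78e369ff0e3bf9cb79b296ce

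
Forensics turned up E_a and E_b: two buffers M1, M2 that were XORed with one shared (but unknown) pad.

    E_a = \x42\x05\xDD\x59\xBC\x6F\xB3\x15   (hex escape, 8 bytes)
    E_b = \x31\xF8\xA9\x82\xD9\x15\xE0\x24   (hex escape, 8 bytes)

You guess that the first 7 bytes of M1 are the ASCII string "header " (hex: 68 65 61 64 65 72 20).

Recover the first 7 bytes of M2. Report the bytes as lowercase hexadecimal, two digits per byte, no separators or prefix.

1b9815bf000873

First, E_a ⊕ E_b = (M1 ⊕ K) ⊕ (M2 ⊕ K) = M1 ⊕ M2, so the key drops out. Then M2 = (M1 ⊕ M2) ⊕ M1 over the first 7 bytes.
byte 0: (42 XOR 31) XOR 68 = 73 XOR 68 = 1b
byte 1: (05 XOR f8) XOR 65 = fd XOR 65 = 98
byte 2: (dd XOR a9) XOR 61 = 74 XOR 61 = 15
byte 3: (59 XOR 82) XOR 64 = db XOR 64 = bf
byte 4: (bc XOR d9) XOR 65 = 65 XOR 65 = 00
byte 5: (6f XOR 15) XOR 72 = 7a XOR 72 = 08
byte 6: (b3 XOR e0) XOR 20 = 53 XOR 20 = 73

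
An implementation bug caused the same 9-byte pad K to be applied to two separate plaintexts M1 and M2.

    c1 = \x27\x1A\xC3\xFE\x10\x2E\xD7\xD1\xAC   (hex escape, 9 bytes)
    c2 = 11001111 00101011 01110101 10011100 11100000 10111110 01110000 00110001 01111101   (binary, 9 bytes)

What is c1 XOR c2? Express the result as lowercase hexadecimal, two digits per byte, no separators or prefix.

c1 ⊕ c2 = (M1 ⊕ K) ⊕ (M2 ⊕ K) = M1 ⊕ M2 — the shared key cancels under XOR.
00100111 XOR 11001111 = 11101000
00011010 XOR 00101011 = 00110001
11000011 XOR 01110101 = 10110110
11111110 XOR 10011100 = 01100010
00010000 XOR 11100000 = 11110000
00101110 XOR 10111110 = 10010000
11010111 XOR 01110000 = 10100111
11010001 XOR 00110001 = 11100000
10101100 XOR 01111101 = 11010001

e831b662f090a7e0d1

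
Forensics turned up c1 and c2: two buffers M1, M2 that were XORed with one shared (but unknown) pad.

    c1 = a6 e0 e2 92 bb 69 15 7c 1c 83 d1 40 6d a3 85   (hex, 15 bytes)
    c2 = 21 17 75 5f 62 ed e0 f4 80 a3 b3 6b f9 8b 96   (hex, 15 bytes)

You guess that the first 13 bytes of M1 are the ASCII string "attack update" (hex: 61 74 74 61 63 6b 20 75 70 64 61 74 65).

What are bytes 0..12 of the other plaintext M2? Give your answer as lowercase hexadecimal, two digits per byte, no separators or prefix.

e683e3acbaefd5fdec44035ff1

First, c1 ⊕ c2 = (M1 ⊕ K) ⊕ (M2 ⊕ K) = M1 ⊕ M2, so the key drops out. Then M2 = (M1 ⊕ M2) ⊕ M1 over the first 13 bytes.
byte 0: (a6 XOR 21) XOR 61 = 87 XOR 61 = e6
byte 1: (e0 XOR 17) XOR 74 = f7 XOR 74 = 83
byte 2: (e2 XOR 75) XOR 74 = 97 XOR 74 = e3
byte 3: (92 XOR 5f) XOR 61 = cd XOR 61 = ac
byte 4: (bb XOR 62) XOR 63 = d9 XOR 63 = ba
byte 5: (69 XOR ed) XOR 6b = 84 XOR 6b = ef
byte 6: (15 XOR e0) XOR 20 = f5 XOR 20 = d5
byte 7: (7c XOR f4) XOR 75 = 88 XOR 75 = fd
byte 8: (1c XOR 80) XOR 70 = 9c XOR 70 = ec
byte 9: (83 XOR a3) XOR 64 = 20 XOR 64 = 44
byte 10: (d1 XOR b3) XOR 61 = 62 XOR 61 = 03
byte 11: (40 XOR 6b) XOR 74 = 2b XOR 74 = 5f
byte 12: (6d XOR f9) XOR 65 = 94 XOR 65 = f1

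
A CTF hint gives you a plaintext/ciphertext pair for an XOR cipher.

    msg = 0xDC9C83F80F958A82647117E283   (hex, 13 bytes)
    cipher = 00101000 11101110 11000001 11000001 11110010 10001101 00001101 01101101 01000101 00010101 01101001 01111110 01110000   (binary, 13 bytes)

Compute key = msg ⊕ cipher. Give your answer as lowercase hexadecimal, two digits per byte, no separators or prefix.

f4724239fd1887ef21647e9cf3

Since cipher = msg ⊕ key, XORing both sides with msg gives key = msg ⊕ cipher.
dc XOR 28 = f4
9c XOR ee = 72
83 XOR c1 = 42
f8 XOR c1 = 39
0f XOR f2 = fd
95 XOR 8d = 18
8a XOR 0d = 87
82 XOR 6d = ef
64 XOR 45 = 21
71 XOR 15 = 64
17 XOR 69 = 7e
e2 XOR 7e = 9c
83 XOR 70 = f3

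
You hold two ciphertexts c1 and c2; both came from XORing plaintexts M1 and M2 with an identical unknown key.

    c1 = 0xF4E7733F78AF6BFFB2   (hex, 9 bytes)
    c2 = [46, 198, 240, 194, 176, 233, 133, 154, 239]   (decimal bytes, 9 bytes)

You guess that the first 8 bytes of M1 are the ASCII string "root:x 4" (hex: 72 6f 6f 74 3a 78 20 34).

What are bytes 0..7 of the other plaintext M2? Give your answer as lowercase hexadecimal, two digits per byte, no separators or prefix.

First, c1 ⊕ c2 = (M1 ⊕ K) ⊕ (M2 ⊕ K) = M1 ⊕ M2, so the key drops out. Then M2 = (M1 ⊕ M2) ⊕ M1 over the first 8 bytes.
byte 0: (f4 ^ 2e) ^ 72 = da ^ 72 = a8
byte 1: (e7 ^ c6) ^ 6f = 21 ^ 6f = 4e
byte 2: (73 ^ f0) ^ 6f = 83 ^ 6f = ec
byte 3: (3f ^ c2) ^ 74 = fd ^ 74 = 89
byte 4: (78 ^ b0) ^ 3a = c8 ^ 3a = f2
byte 5: (af ^ e9) ^ 78 = 46 ^ 78 = 3e
byte 6: (6b ^ 85) ^ 20 = ee ^ 20 = ce
byte 7: (ff ^ 9a) ^ 34 = 65 ^ 34 = 51

a84eec89f23ece51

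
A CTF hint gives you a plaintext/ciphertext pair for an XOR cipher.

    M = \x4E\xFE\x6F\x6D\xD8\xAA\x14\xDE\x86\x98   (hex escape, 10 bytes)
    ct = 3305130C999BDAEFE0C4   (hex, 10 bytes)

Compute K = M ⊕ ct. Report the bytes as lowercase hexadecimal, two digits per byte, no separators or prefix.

7dfb7c614131ce31665c

Since ct = M ⊕ K, XORing both sides with M gives K = M ⊕ ct.
4e ^ 33 = 7d
fe ^ 05 = fb
6f ^ 13 = 7c
6d ^ 0c = 61
d8 ^ 99 = 41
aa ^ 9b = 31
14 ^ da = ce
de ^ ef = 31
86 ^ e0 = 66
98 ^ c4 = 5c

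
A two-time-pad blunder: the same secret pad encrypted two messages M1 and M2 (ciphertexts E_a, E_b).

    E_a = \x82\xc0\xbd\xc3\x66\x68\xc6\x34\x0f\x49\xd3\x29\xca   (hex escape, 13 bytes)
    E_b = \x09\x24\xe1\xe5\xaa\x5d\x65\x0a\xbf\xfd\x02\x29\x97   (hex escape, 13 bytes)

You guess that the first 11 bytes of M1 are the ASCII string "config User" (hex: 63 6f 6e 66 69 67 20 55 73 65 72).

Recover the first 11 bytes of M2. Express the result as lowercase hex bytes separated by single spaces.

e8 8b 32 40 a5 52 83 6b c3 d1 a3

First, E_a ⊕ E_b = (M1 ⊕ K) ⊕ (M2 ⊕ K) = M1 ⊕ M2, so the key drops out. Then M2 = (M1 ⊕ M2) ⊕ M1 over the first 11 bytes.
byte 0: (82 XOR 09) XOR 63 = 8b XOR 63 = e8
byte 1: (c0 XOR 24) XOR 6f = e4 XOR 6f = 8b
byte 2: (bd XOR e1) XOR 6e = 5c XOR 6e = 32
byte 3: (c3 XOR e5) XOR 66 = 26 XOR 66 = 40
byte 4: (66 XOR aa) XOR 69 = cc XOR 69 = a5
byte 5: (68 XOR 5d) XOR 67 = 35 XOR 67 = 52
byte 6: (c6 XOR 65) XOR 20 = a3 XOR 20 = 83
byte 7: (34 XOR 0a) XOR 55 = 3e XOR 55 = 6b
byte 8: (0f XOR bf) XOR 73 = b0 XOR 73 = c3
byte 9: (49 XOR fd) XOR 65 = b4 XOR 65 = d1
byte 10: (d3 XOR 02) XOR 72 = d1 XOR 72 = a3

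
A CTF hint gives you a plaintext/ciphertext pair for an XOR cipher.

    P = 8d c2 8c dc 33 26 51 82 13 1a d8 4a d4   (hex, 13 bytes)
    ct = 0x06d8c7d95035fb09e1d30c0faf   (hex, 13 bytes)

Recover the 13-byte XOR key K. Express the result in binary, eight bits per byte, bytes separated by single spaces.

Since ct = P ⊕ K, XORing both sides with P gives K = P ⊕ ct.
8d ⊕ 06 = 8b
c2 ⊕ d8 = 1a
8c ⊕ c7 = 4b
dc ⊕ d9 = 05
33 ⊕ 50 = 63
26 ⊕ 35 = 13
51 ⊕ fb = aa
82 ⊕ 09 = 8b
13 ⊕ e1 = f2
1a ⊕ d3 = c9
d8 ⊕ 0c = d4
4a ⊕ 0f = 45
d4 ⊕ af = 7b

10001011 00011010 01001011 00000101 01100011 00010011 10101010 10001011 11110010 11001001 11010100 01000101 01111011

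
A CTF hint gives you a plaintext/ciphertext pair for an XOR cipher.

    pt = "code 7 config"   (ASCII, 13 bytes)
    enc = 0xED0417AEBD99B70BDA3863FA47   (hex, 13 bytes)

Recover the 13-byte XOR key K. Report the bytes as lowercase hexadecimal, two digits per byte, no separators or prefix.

Since enc = pt ⊕ K, XORing both sides with pt gives K = pt ⊕ enc.
byte 0: 01100011 xor 11101101 = 10001110
byte 1: 01101111 xor 00000100 = 01101011
byte 2: 01100100 xor 00010111 = 01110011
byte 3: 01100101 xor 10101110 = 11001011
byte 4: 00100000 xor 10111101 = 10011101
byte 5: 00110111 xor 10011001 = 10101110
byte 6: 00100000 xor 10110111 = 10010111
byte 7: 01100011 xor 00001011 = 01101000
byte 8: 01101111 xor 11011010 = 10110101
byte 9: 01101110 xor 00111000 = 01010110
byte 10: 01100110 xor 01100011 = 00000101
byte 11: 01101001 xor 11111010 = 10010011
byte 12: 01100111 xor 01000111 = 00100000

8e6b73cb9dae9768b556059320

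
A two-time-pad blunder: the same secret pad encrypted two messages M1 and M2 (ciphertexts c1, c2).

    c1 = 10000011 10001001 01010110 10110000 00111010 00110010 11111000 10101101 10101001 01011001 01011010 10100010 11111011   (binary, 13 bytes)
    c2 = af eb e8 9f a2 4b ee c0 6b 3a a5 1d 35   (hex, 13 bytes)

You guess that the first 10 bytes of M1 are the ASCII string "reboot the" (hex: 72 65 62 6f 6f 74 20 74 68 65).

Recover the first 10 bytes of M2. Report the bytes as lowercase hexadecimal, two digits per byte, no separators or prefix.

First, c1 ⊕ c2 = (M1 ⊕ K) ⊕ (M2 ⊕ K) = M1 ⊕ M2, so the key drops out. Then M2 = (M1 ⊕ M2) ⊕ M1 over the first 10 bytes.
byte 0: (83 ⊕ af) ⊕ 72 = 2c ⊕ 72 = 5e
byte 1: (89 ⊕ eb) ⊕ 65 = 62 ⊕ 65 = 07
byte 2: (56 ⊕ e8) ⊕ 62 = be ⊕ 62 = dc
byte 3: (b0 ⊕ 9f) ⊕ 6f = 2f ⊕ 6f = 40
byte 4: (3a ⊕ a2) ⊕ 6f = 98 ⊕ 6f = f7
byte 5: (32 ⊕ 4b) ⊕ 74 = 79 ⊕ 74 = 0d
byte 6: (f8 ⊕ ee) ⊕ 20 = 16 ⊕ 20 = 36
byte 7: (ad ⊕ c0) ⊕ 74 = 6d ⊕ 74 = 19
byte 8: (a9 ⊕ 6b) ⊕ 68 = c2 ⊕ 68 = aa
byte 9: (59 ⊕ 3a) ⊕ 65 = 63 ⊕ 65 = 06

5e07dc40f70d3619aa06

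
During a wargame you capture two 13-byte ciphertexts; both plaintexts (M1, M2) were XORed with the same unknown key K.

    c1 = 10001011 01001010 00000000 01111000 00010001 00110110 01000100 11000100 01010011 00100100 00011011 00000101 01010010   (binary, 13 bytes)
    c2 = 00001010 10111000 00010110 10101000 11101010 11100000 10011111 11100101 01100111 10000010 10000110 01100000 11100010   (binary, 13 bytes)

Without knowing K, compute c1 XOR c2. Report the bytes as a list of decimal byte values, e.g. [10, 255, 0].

[129, 242, 22, 208, 251, 214, 219, 33, 52, 166, 157, 101, 176]

c1 ⊕ c2 = (M1 ⊕ K) ⊕ (M2 ⊕ K) = M1 ⊕ M2 — the shared key cancels under XOR.
byte 0: 10001011 ⊕ 00001010 = 10000001
byte 1: 01001010 ⊕ 10111000 = 11110010
byte 2: 00000000 ⊕ 00010110 = 00010110
byte 3: 01111000 ⊕ 10101000 = 11010000
byte 4: 00010001 ⊕ 11101010 = 11111011
byte 5: 00110110 ⊕ 11100000 = 11010110
byte 6: 01000100 ⊕ 10011111 = 11011011
byte 7: 11000100 ⊕ 11100101 = 00100001
byte 8: 01010011 ⊕ 01100111 = 00110100
byte 9: 00100100 ⊕ 10000010 = 10100110
byte 10: 00011011 ⊕ 10000110 = 10011101
byte 11: 00000101 ⊕ 01100000 = 01100101
byte 12: 01010010 ⊕ 11100010 = 10110000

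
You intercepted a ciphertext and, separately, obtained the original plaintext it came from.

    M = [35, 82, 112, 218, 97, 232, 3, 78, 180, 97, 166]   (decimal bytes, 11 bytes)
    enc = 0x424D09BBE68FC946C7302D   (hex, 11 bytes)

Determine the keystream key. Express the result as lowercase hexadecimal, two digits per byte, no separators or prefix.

611f79618767ca0873518b

Since enc = M ⊕ key, XORing both sides with M gives key = M ⊕ enc.
00100011 ⊕ 01000010 = 01100001
01010010 ⊕ 01001101 = 00011111
01110000 ⊕ 00001001 = 01111001
11011010 ⊕ 10111011 = 01100001
01100001 ⊕ 11100110 = 10000111
11101000 ⊕ 10001111 = 01100111
00000011 ⊕ 11001001 = 11001010
01001110 ⊕ 01000110 = 00001000
10110100 ⊕ 11000111 = 01110011
01100001 ⊕ 00110000 = 01010001
10100110 ⊕ 00101101 = 10001011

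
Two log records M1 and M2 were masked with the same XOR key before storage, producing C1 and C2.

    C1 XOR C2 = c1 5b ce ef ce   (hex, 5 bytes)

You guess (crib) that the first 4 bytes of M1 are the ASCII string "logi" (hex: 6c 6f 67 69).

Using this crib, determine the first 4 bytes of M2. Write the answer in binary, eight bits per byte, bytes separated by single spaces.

Since C1 ⊕ C2 = M1 ⊕ M2, XORing with the guessed M1 bytes yields the corresponding M2 bytes: M2 = (C1 ⊕ C2) ⊕ M1.
c1 XOR 6c = ad
5b XOR 6f = 34
ce XOR 67 = a9
ef XOR 69 = 86

10101101 00110100 10101001 10000110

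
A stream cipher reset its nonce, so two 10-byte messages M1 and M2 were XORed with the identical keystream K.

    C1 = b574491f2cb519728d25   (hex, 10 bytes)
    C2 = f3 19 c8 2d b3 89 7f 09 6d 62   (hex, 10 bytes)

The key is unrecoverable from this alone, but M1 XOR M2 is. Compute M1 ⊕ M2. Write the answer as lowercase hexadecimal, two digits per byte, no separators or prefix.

466d81329f3c667be047

C1 ⊕ C2 = (M1 ⊕ K) ⊕ (M2 ⊕ K) = M1 ⊕ M2 — the shared key cancels under XOR.
byte 0: 181 xor 243 =  70
byte 1: 116 xor  25 = 109
byte 2:  73 xor 200 = 129
byte 3:  31 xor  45 =  50
byte 4:  44 xor 179 = 159
byte 5: 181 xor 137 =  60
byte 6:  25 xor 127 = 102
byte 7: 114 xor   9 = 123
byte 8: 141 xor 109 = 224
byte 9:  37 xor  98 =  71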